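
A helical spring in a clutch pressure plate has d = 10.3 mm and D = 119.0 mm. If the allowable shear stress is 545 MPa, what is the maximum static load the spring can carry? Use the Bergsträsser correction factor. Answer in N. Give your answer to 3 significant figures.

C = D/d = 119.0/10.3 = 11.5534
K_B = (4C+2)/(4C−3) = 48.214/43.214 = 1.1157
τ_max = K·8FD/(πd³) → F_max = τ_allow·πd³/(8DK)
F_max = 545·π·10.3³/(8·119.0·1.1157) = 1.8709e+06/1062.2 = 1761.5 N

1760 N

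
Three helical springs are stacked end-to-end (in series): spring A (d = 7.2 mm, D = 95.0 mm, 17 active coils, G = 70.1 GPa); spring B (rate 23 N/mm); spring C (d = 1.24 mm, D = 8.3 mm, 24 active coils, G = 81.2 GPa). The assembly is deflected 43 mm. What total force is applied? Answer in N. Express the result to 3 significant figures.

k_A = Gd⁴/(8D³N_a) = (70.1×10³)(7.2⁴)/(8·95.0³·17) = 1.6156 N/mm
k_C = Gd⁴/(8D³N_a) = (81.2×10³)(1.24⁴)/(8·8.3³·24) = 1.7487 N/mm
Series: 1/k_eq = 1/1.6156 + 1/23 + 1/1.7487 = 1.2343; k_eq = 0.81018 N/mm
F = k_eq·δ = 0.81018·43 = 34.838 N

34.8 N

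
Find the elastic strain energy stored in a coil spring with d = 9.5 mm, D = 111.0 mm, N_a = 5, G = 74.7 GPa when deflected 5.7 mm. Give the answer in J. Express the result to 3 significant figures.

0.181 J

k = Gd⁴/(8D³N_a) = (74.7×10³)(9.5⁴)/(8·111.0³·5) = 11.122 N/mm
U = ½kδ² = 0.5 × 11.122 × 5.7² = 180.68 N·mm = 0.18068 J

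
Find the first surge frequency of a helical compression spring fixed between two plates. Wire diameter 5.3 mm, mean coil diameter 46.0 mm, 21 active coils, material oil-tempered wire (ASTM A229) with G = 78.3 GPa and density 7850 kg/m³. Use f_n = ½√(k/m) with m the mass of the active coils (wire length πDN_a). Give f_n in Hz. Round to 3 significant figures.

k = Gd⁴/(8D³N_a) = (78.3×10³)(5.3⁴)/(8·46.0³·21) = 3.7782 N/mm = 3778.2 N/m
Wire length L = πDN_a = π·46.0·21 = 3034.8 mm
m = ρ·(πd²/4)·L = 7850 × 22.062×10⁻⁶ m² × 3.0348 m = 0.52558 kg
f_n = ½√(k/m) = 0.5·√(3778.2/0.52558) = 0.5·√(7188.6) = 42.393 Hz

42.4 Hz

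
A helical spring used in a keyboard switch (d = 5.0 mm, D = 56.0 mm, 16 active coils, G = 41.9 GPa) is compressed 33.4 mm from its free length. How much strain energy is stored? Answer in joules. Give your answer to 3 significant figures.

k = Gd⁴/(8D³N_a) = (41.9×10³)(5.0⁴)/(8·56.0³·16) = 1.165 N/mm
U = ½kδ² = 0.5 × 1.165 × 33.4² = 649.8 N·mm = 0.6498 J

0.650 J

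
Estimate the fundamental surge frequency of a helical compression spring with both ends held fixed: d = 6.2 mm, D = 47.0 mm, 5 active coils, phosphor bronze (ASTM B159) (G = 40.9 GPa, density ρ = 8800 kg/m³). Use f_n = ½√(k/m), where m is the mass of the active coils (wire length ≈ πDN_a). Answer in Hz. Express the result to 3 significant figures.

k = Gd⁴/(8D³N_a) = (40.9×10³)(6.2⁴)/(8·47.0³·5) = 14.552 N/mm = 14552 N/m
Wire length L = πDN_a = π·47.0·5 = 738.27 mm
m = ρ·(πd²/4)·L = 8800 × 30.191×10⁻⁶ m² × 0.73827 m = 0.19614 kg
f_n = ½√(k/m) = 0.5·√(14552/0.19614) = 0.5·√(74193) = 136.19 Hz

136 Hz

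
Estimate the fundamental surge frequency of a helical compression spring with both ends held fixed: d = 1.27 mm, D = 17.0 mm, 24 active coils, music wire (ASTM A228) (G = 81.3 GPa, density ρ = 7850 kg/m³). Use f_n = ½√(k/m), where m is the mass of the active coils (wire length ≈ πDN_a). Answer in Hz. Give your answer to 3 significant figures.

66.3 Hz

k = Gd⁴/(8D³N_a) = (81.3×10³)(1.27⁴)/(8·17.0³·24) = 0.22421 N/mm = 224.21 N/m
Wire length L = πDN_a = π·17.0·24 = 1281.8 mm
m = ρ·(πd²/4)·L = 7850 × 1.2668×10⁻⁶ m² × 1.2818 m = 0.012746 kg
f_n = ½√(k/m) = 0.5·√(224.21/0.012746) = 0.5·√(17591) = 66.315 Hz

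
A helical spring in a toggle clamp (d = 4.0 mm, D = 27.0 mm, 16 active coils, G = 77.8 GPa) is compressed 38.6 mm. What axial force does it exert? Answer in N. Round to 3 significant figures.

k = Gd⁴/(8D³N_a) = (77.8×10³)(4.0⁴)/(8·27.0³·16) = 7.9053 N/mm
F = k·δ = 7.9053 × 38.6 = 305.14 N

305 N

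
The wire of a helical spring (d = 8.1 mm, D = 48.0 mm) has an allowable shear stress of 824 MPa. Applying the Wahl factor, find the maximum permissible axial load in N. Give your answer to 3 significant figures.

C = D/d = 48.0/8.1 = 5.9259
K_W = (4C−1)/(4C−4) + 0.615/C = 22.704/19.704 + 0.1038 = 1.2560
τ_max = K·8FD/(πd³) → F_max = τ_allow·πd³/(8DK)
F_max = 824·π·8.1³/(8·48.0·1.2560) = 1.3757e+06/482.32 = 2852.3 N

2850 N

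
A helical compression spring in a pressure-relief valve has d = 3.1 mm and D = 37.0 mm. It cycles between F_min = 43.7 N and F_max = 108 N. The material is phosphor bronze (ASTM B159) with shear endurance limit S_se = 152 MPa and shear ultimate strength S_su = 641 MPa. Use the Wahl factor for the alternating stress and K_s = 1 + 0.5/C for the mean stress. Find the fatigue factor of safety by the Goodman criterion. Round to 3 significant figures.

C = D/d = 37.0/3.1 = 11.9355; K_W = (4C−1)/(4C−4)+0.615/C = 1.1201; K_s = 1+0.5/C = 1.0419
F_a = (F_max−F_min)/2 = 32.15 N; F_m = (F_max+F_min)/2 = 75.85 N
τ_a = K_W·8F_aD/(πd³) = 1.1201 × 101.68 = 113.89 MPa
τ_m = K_s·8F_mD/(πd³) = 1.0419 × 239.89 = 249.94 MPa
Goodman: 1/n_f = τ_a/S_se + τ_m/S_su = 113.89/152 + 249.94/641 = 0.74930 + 0.38992 = 1.1392
n_f = 1/1.1392 = 0.8778

0.878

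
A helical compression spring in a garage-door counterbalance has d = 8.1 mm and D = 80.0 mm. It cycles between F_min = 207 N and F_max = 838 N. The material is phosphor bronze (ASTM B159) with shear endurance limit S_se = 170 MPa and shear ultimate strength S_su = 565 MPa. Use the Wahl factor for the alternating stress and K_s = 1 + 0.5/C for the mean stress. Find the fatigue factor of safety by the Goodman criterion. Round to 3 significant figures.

0.842

C = D/d = 80.0/8.1 = 9.8765; K_W = (4C−1)/(4C−4)+0.615/C = 1.1468; K_s = 1+0.5/C = 1.0506
F_a = (F_max−F_min)/2 = 315.5 N; F_m = (F_max+F_min)/2 = 522.5 N
τ_a = K_W·8F_aD/(πd³) = 1.1468 × 120.94 = 138.69 MPa
τ_m = K_s·8F_mD/(πd³) = 1.0506 × 200.29 = 210.43 MPa
Goodman: 1/n_f = τ_a/S_se + τ_m/S_su = 138.69/170 + 210.43/565 = 0.81583 + 0.37244 = 1.1883
n_f = 1/1.1883 = 0.8416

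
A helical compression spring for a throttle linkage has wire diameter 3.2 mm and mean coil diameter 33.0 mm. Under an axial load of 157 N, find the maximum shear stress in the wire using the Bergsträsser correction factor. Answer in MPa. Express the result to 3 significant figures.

Spring index C = D/d = 33.0/3.2 = 10.3125
K_B = (4C+2)/(4C−3) = 43.250/38.250 = 1.1307
τ₀ = 8FD/(πd³) = 8·157·33.0/(π·3.2³) = 41448/102.94 = 402.63 MPa
τ_max = K·τ₀ = 1.1307 × 402.63 = 455.26 MPa

455 MPa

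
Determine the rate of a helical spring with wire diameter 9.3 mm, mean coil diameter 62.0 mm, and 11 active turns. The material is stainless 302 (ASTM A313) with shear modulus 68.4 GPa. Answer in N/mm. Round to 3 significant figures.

24.4 N/mm

k = Gd⁴/(8D³N_a) = (68.4×10³ × 9.3⁴) / (8 × 62.0³ × 11)
  = 5.11668e+08 / 2.09729e+07 = 24.397 N/mm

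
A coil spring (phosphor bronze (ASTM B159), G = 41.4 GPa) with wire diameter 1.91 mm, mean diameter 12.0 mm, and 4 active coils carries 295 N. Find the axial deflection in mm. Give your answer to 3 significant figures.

29.6 mm

k = Gd⁴/(8D³N_a) = (41.4×10³)(1.91⁴)/(8·12.0³·4) = 9.9641 N/mm
δ = F/k = 295 / 9.9641 = 29.606 mm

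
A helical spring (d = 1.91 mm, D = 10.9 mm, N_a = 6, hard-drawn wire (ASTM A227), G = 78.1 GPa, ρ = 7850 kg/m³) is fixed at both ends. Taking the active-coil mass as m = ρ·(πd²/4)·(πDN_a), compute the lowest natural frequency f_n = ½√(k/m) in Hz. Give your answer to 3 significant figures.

951 Hz

k = Gd⁴/(8D³N_a) = (78.1×10³)(1.91⁴)/(8·10.9³·6) = 16.721 N/mm = 16721 N/m
Wire length L = πDN_a = π·10.9·6 = 205.46 mm
m = ρ·(πd²/4)·L = 7850 × 2.8652×10⁻⁶ m² × 0.20546 m = 0.0046212 kg
f_n = ½√(k/m) = 0.5·√(16721/0.0046212) = 0.5·√(3.6183e+06) = 951.1 Hz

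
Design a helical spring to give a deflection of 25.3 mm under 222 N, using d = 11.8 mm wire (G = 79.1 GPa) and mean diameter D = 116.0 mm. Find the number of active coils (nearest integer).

Required rate k = F/δ = 222/25.3 = 8.7747 N/mm
N_a = Gd⁴/(8D³k) = (79.1×10³ × 11.8⁴)/(8 × 116.0³ × 8.7747)
    = 1.53357e+09 / 1.09571e+08 = 14 → 14 coils

14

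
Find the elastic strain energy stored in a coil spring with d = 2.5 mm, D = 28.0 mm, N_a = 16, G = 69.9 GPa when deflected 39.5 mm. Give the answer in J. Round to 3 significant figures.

0.758 J

k = Gd⁴/(8D³N_a) = (69.9×10³)(2.5⁴)/(8·28.0³·16) = 0.97175 N/mm
U = ½kδ² = 0.5 × 0.97175 × 39.5² = 758.08 N·mm = 0.75808 J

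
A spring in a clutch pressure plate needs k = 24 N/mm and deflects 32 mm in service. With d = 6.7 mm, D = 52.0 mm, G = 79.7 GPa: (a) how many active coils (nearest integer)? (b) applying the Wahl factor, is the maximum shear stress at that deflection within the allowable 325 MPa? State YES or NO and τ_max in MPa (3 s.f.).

N_a = Gd⁴/(8D³k) = (79.7×10³)(6.7⁴)/(8·52.0³·24) = 5.949 → N_a = 6
Actual rate k = Gd⁴/(8D³·6) = 23.796 N/mm
Working load F = kδ = 23.796·32 = 761.48 N
C = 52.0/6.7 = 7.7612; K_W = (4C−1)/(4C−4)+0.615/C = 1.1902
τ_max = K_W·8FD/(πd³) = 1.1902·335.26 = 399.01 MPa
τ_max > 325 MPa → exceeds allowable

(a) 6 coils; (b) NO, τ_max = 399 MPa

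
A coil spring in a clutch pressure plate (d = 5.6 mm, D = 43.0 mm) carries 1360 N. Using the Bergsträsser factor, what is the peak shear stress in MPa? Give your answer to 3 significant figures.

Spring index C = D/d = 43.0/5.6 = 7.6786
K_B = (4C+2)/(4C−3) = 32.714/27.714 = 1.1804
τ₀ = 8FD/(πd³) = 8·1360·43.0/(π·5.6³) = 467840/551.71 = 847.98 MPa
τ_max = K·τ₀ = 1.1804 × 847.98 = 1001 MPa

1000 MPa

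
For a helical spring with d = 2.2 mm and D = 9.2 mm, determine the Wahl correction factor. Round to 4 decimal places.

1.3828

C = D/d = 9.2/2.2 = 4.1818
K_W = (4C−1)/(4C−4) + 0.615/C = 15.727/12.727 + 0.1471 = 1.3828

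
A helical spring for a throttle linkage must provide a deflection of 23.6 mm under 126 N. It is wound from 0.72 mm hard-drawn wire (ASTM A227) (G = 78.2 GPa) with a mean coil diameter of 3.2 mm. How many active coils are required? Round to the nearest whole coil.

Required rate k = F/δ = 126/23.6 = 5.339 N/mm
N_a = Gd⁴/(8D³k) = (78.2×10³ × 0.72⁴)/(8 × 3.2³ × 5.339)
    = 21015.4 / 1399.58 = 15.02 → 15 coils

15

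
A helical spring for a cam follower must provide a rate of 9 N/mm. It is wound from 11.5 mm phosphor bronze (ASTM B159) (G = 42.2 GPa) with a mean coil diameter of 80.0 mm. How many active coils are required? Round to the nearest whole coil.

N_a = Gd⁴/(8D³k) = (42.2×10³ × 11.5⁴)/(8 × 80.0³ × 9)
    = 7.38081e+08 / 3.6864e+07 = 20.02 → 20 coils

20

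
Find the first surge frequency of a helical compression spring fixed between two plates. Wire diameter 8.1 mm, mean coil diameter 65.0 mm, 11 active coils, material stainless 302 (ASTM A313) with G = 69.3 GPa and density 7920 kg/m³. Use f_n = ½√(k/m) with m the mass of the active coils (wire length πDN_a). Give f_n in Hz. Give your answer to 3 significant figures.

k = Gd⁴/(8D³N_a) = (69.3×10³)(8.1⁴)/(8·65.0³·11) = 12.344 N/mm = 12344 N/m
Wire length L = πDN_a = π·65.0·11 = 2246.2 mm
m = ρ·(πd²/4)·L = 7920 × 51.53×10⁻⁶ m² × 2.2462 m = 0.91673 kg
f_n = ½√(k/m) = 0.5·√(12344/0.91673) = 0.5·√(13465) = 58.02 Hz

58.0 Hz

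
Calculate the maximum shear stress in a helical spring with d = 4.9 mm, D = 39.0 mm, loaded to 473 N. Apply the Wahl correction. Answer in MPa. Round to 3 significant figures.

Spring index C = D/d = 39.0/4.9 = 7.9592
K_W = (4C−1)/(4C−4) + 0.615/C = 30.837/27.837 + 0.0773 = 1.1850
τ₀ = 8FD/(πd³) = 8·473·39.0/(π·4.9³) = 147576/369.61 = 399.28 MPa
τ_max = K·τ₀ = 1.1850 × 399.28 = 473.16 MPa

473 MPa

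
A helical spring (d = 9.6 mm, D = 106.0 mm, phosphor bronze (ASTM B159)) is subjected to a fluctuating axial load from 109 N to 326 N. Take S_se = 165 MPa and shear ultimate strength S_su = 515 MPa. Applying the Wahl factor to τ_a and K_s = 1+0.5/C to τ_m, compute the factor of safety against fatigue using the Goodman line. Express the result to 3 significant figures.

C = D/d = 106.0/9.6 = 11.0417; K_W = (4C−1)/(4C−4)+0.615/C = 1.1304; K_s = 1+0.5/C = 1.0453
F_a = (F_max−F_min)/2 = 108.5 N; F_m = (F_max+F_min)/2 = 217.5 N
τ_a = K_W·8F_aD/(πd³) = 1.1304 × 33.103 = 37.419 MPa
τ_m = K_s·8F_mD/(πd³) = 1.0453 × 66.358 = 69.363 MPa
Goodman: 1/n_f = τ_a/S_se + τ_m/S_su = 37.419/165 + 69.363/515 = 0.22678 + 0.13468 = 0.36146
n_f = 1/0.36146 = 2.767

2.77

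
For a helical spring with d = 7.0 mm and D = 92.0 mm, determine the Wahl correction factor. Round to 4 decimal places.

C = D/d = 92.0/7.0 = 13.1429
K_W = (4C−1)/(4C−4) + 0.615/C = 51.571/48.571 + 0.0468 = 1.1086

1.1086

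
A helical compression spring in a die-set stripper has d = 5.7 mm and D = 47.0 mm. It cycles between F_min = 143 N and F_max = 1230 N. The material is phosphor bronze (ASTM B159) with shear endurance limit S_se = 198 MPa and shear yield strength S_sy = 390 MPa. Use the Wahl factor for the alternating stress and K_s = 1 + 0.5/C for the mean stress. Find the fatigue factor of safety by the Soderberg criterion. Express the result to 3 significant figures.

C = D/d = 47.0/5.7 = 8.2456; K_W = (4C−1)/(4C−4)+0.615/C = 1.1781; K_s = 1+0.5/C = 1.0606
F_a = (F_max−F_min)/2 = 543.5 N; F_m = (F_max+F_min)/2 = 686.5 N
τ_a = K_W·8F_aD/(πd³) = 1.1781 × 351.25 = 413.8 MPa
τ_m = K_s·8F_mD/(πd³) = 1.0606 × 443.66 = 470.57 MPa
Soderberg: 1/n_f = τ_a/S_se + τ_m/S_sy = 413.8/198 + 470.57/390 = 2.08991 + 1.20658 = 3.2965
n_f = 1/3.2965 = 0.3034

0.303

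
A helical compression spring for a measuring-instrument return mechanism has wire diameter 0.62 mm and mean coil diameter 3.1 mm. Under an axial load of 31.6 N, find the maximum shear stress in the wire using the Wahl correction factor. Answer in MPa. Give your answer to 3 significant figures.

1370 MPa

Spring index C = D/d = 3.1/0.62 = 5.0000
K_W = (4C−1)/(4C−4) + 0.615/C = 19.000/16.000 + 0.1230 = 1.3105
τ₀ = 8FD/(πd³) = 8·31.6·3.1/(π·0.62³) = 783.68/0.74873 = 1046.7 MPa
τ_max = K·τ₀ = 1.3105 × 1046.7 = 1371.7 MPa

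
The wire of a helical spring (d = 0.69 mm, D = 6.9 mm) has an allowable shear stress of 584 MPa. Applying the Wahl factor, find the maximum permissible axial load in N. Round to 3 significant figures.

9.54 N

C = D/d = 6.9/0.69 = 10.0000
K_W = (4C−1)/(4C−4) + 0.615/C = 39.000/36.000 + 0.0615 = 1.1448
τ_max = K·8FD/(πd³) → F_max = τ_allow·πd³/(8DK)
F_max = 584·π·0.69³/(8·6.9·1.1448) = 602.71/63.195 = 9.5374 N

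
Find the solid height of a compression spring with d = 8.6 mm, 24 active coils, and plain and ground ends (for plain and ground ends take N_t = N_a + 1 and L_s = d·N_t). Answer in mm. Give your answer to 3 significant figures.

215 mm

plain and ground ends: N_t = N_a + 1 = 24 + 1 = 25
L_s = d·N_t = 8.6 × 25 = 215 mm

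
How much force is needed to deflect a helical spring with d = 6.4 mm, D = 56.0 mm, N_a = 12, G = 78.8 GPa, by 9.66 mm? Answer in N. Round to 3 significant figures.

75.8 N

k = Gd⁴/(8D³N_a) = (78.8×10³)(6.4⁴)/(8·56.0³·12) = 7.8417 N/mm
F = k·δ = 7.8417 × 9.66 = 75.751 N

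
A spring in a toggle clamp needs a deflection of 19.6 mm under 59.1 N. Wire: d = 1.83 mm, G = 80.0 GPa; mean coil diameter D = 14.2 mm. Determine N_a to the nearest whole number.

Required rate k = F/δ = 59.1/19.6 = 3.0153 N/mm
N_a = Gd⁴/(8D³k) = (80.0×10³ × 1.83⁴)/(8 × 14.2³ × 3.0153)
    = 897210 / 69069.5 = 12.99 → 13 coils

13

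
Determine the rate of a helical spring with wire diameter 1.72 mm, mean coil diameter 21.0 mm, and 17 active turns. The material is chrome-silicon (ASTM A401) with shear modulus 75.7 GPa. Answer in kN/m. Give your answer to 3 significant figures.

k = Gd⁴/(8D³N_a) = (75.7×10³ × 1.72⁴) / (8 × 21.0³ × 17)
  = 662536 / 1.2595e+06 = 0.52603 N/mm

0.526 kN/m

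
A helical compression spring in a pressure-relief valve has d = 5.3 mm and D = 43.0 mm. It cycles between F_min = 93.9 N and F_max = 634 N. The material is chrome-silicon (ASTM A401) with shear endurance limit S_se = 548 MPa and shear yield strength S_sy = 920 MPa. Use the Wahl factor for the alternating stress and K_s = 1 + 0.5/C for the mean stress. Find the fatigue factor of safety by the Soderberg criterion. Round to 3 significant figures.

1.36

C = D/d = 43.0/5.3 = 8.1132; K_W = (4C−1)/(4C−4)+0.615/C = 1.1812; K_s = 1+0.5/C = 1.0616
F_a = (F_max−F_min)/2 = 270.05 N; F_m = (F_max+F_min)/2 = 363.95 N
τ_a = K_W·8F_aD/(πd³) = 1.1812 × 198.62 = 234.62 MPa
τ_m = K_s·8F_mD/(πd³) = 1.0616 × 267.68 = 284.18 MPa
Soderberg: 1/n_f = τ_a/S_se + τ_m/S_sy = 234.62/548 + 284.18/920 = 0.42814 + 0.30889 = 0.73703
n_f = 1/0.73703 = 1.357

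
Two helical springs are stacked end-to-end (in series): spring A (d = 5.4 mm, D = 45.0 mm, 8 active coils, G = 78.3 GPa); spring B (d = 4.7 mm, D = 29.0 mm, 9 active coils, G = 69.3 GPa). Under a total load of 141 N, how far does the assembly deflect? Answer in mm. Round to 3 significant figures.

k_A = Gd⁴/(8D³N_a) = (78.3×10³)(5.4⁴)/(8·45.0³·8) = 11.416 N/mm
k_B = Gd⁴/(8D³N_a) = (69.3×10³)(4.7⁴)/(8·29.0³·9) = 19.257 N/mm
Series: 1/k_eq = 1/11.416 + 1/19.257 = 0.13952; k_eq = 7.1673 N/mm
δ = F/k_eq = 141/7.1673 = 19.673 mm

19.7 mm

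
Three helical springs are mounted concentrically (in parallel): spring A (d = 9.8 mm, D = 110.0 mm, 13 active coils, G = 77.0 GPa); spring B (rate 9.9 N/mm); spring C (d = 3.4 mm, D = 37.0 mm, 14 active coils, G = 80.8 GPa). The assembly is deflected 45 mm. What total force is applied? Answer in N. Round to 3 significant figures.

762 N

k_A = Gd⁴/(8D³N_a) = (77.0×10³)(9.8⁴)/(8·110.0³·13) = 5.1308 N/mm
k_C = Gd⁴/(8D³N_a) = (80.8×10³)(3.4⁴)/(8·37.0³·14) = 1.9033 N/mm
Parallel: k_eq = 5.1308 + 9.9 + 1.9033 = 16.934 N/mm
F = k_eq·δ = 16.934·45 = 762.03 N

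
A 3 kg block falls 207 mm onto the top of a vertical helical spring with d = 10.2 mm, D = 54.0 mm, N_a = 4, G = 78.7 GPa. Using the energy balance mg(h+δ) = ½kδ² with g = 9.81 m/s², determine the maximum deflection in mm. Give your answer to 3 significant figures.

8.67 mm

k = Gd⁴/(8D³N_a) = (78.7×10³)(10.2⁴)/(8·54.0³·4) = 169.06 N/mm
W = mg = 3 × 9.81 = 29.43 N
½kδ² − Wδ − Wh = 0 → δ = (W + √(W² + 2kWh))/k
δ = (29.43 + √(866.12 + 2.05985e+06))/169.06 = (29.43 + 1435.5)/169.06 = 8.6652 mm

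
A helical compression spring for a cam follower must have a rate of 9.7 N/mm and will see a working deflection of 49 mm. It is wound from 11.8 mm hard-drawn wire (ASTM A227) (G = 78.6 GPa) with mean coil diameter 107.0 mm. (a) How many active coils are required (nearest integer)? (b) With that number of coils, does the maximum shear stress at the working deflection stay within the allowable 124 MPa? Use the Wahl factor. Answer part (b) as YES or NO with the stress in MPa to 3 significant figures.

N_a = Gd⁴/(8D³k) = (78.6×10³)(11.8⁴)/(8·107.0³·9.7) = 16.03 → N_a = 16
Actual rate k = Gd⁴/(8D³·16) = 9.7183 N/mm
Working load F = kδ = 9.7183·49 = 476.2 N
C = 107.0/11.8 = 9.0678; K_W = (4C−1)/(4C−4)+0.615/C = 1.1608
τ_max = K_W·8FD/(πd³) = 1.1608·78.97 = 91.667 MPa
τ_max ≤ 124 MPa → acceptable

(a) 16 coils; (b) YES, τ_max = 91.7 MPa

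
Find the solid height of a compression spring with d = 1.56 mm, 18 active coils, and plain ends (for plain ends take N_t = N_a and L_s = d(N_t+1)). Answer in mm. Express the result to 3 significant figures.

29.6 mm

plain ends: N_t = N_a = 18
L_s = d·(N_t+1) = 1.56 × 19 = 29.64 mm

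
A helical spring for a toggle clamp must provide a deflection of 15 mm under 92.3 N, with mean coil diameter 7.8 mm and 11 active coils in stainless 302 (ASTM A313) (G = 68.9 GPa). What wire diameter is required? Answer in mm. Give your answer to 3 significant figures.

Required rate k = F/δ = 92.3/15 = 6.1533 N/mm
d = (8D³N_a·k / G)^(1/4) = (8·7.8³·11·6.1533 / (68.9×10³))^0.25
  = (3.7296)^0.25 = 1.3897 mm

1.39 mm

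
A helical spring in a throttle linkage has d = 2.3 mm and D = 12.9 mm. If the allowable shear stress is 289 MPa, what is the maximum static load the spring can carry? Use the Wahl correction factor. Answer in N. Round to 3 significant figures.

84.1 N

C = D/d = 12.9/2.3 = 5.6087
K_W = (4C−1)/(4C−4) + 0.615/C = 21.435/18.435 + 0.1097 = 1.2724
τ_max = K·8FD/(πd³) → F_max = τ_allow·πd³/(8DK)
F_max = 289·π·2.3³/(8·12.9·1.2724) = 11047/131.31 = 84.126 N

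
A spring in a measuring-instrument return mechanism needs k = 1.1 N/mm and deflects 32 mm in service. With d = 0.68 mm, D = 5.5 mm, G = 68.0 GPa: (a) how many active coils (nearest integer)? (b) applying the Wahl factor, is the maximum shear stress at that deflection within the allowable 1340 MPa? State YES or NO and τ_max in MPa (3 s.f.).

(a) 10 coils; (b) NO, τ_max = 1840 MPa

N_a = Gd⁴/(8D³k) = (68.0×10³)(0.68⁴)/(8·5.5³·1.1) = 9.931 → N_a = 10
Actual rate k = Gd⁴/(8D³·10) = 1.0924 N/mm
Working load F = kδ = 1.0924·32 = 34.956 N
C = 5.5/0.68 = 8.0882; K_W = (4C−1)/(4C−4)+0.615/C = 1.1818
τ_max = K_W·8FD/(πd³) = 1.1818·1557 = 1840.2 MPa
τ_max > 1340 MPa → exceeds allowable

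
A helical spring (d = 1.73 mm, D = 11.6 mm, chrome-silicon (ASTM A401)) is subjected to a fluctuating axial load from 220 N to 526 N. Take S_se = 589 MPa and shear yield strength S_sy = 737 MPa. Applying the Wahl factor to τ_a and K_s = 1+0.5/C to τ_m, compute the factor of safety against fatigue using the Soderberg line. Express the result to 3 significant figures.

C = D/d = 11.6/1.73 = 6.7052; K_W = (4C−1)/(4C−4)+0.615/C = 1.2232; K_s = 1+0.5/C = 1.0746
F_a = (F_max−F_min)/2 = 153 N; F_m = (F_max+F_min)/2 = 373 N
τ_a = K_W·8F_aD/(πd³) = 1.2232 × 872.87 = 1067.7 MPa
τ_m = K_s·8F_mD/(πd³) = 1.0746 × 2128 = 2286.7 MPa
Soderberg: 1/n_f = τ_a/S_se + τ_m/S_sy = 1067.7/589 + 2286.7/737 = 1.81270 + 3.10267 = 4.9154
n_f = 1/4.9154 = 0.2034

0.203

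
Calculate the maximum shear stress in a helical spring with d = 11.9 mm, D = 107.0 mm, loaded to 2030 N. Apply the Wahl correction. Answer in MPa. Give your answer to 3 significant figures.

Spring index C = D/d = 107.0/11.9 = 8.9916
K_W = (4C−1)/(4C−4) + 0.615/C = 34.966/31.966 + 0.0684 = 1.1622
τ₀ = 8FD/(πd³) = 8·2030·107.0/(π·11.9³) = 1.73768e+06/5294.1 = 328.23 MPa
τ_max = K·τ₀ = 1.1622 × 328.23 = 381.48 MPa

381 MPa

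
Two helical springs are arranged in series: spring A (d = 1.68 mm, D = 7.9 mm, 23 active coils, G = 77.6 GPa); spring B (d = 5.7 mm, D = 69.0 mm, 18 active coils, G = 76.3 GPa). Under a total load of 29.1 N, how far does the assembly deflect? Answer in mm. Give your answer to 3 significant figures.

21.4 mm

k_A = Gd⁴/(8D³N_a) = (77.6×10³)(1.68⁴)/(8·7.9³·23) = 6.814 N/mm
k_B = Gd⁴/(8D³N_a) = (76.3×10³)(5.7⁴)/(8·69.0³·18) = 1.7026 N/mm
Series: 1/k_eq = 1/6.814 + 1/1.7026 = 0.73409; k_eq = 1.3622 N/mm
δ = F/k_eq = 29.1/1.3622 = 21.362 mm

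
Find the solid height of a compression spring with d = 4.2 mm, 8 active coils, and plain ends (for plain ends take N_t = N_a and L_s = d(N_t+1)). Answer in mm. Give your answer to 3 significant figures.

37.8 mm

plain ends: N_t = N_a = 8
L_s = d·(N_t+1) = 4.2 × 9 = 37.8 mm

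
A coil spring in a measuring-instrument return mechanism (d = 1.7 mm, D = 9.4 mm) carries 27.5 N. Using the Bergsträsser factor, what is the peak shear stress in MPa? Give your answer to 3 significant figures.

Spring index C = D/d = 9.4/1.7 = 5.5294
K_B = (4C+2)/(4C−3) = 24.118/19.118 = 1.2615
τ₀ = 8FD/(πd³) = 8·27.5·9.4/(π·1.7³) = 2068/15.435 = 133.98 MPa
τ_max = K·τ₀ = 1.2615 × 133.98 = 169.03 MPa

169 MPa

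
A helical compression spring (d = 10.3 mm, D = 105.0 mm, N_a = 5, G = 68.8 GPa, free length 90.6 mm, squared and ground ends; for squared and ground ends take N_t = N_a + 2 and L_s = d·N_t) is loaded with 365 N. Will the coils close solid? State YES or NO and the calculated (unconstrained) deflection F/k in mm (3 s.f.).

YES, δ = 21.8 mm

k = Gd⁴/(8D³N_a) = (68.8×10³)(10.3⁴)/(8·105.0³·5) = 16.723 N/mm
N_t = 7; L_s = 10.3·7 = 72.1 mm; δ_solid = L₀ − L_s = 90.6 − 72.1 = 18.5 mm
δ = F/k = 365/16.723 = 21.826 mm
δ ≥ δ_solid → spring goes solid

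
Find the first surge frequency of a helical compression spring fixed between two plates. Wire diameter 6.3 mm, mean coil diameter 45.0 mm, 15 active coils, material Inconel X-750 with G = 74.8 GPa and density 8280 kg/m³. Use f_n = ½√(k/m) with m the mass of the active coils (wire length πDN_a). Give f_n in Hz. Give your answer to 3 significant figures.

k = Gd⁴/(8D³N_a) = (74.8×10³)(6.3⁴)/(8·45.0³·15) = 10.776 N/mm = 10776 N/m
Wire length L = πDN_a = π·45.0·15 = 2120.6 mm
m = ρ·(πd²/4)·L = 8280 × 31.172×10⁻⁶ m² × 2.1206 m = 0.54734 kg
f_n = ½√(k/m) = 0.5·√(10776/0.54734) = 0.5·√(19687) = 70.156 Hz

70.2 Hz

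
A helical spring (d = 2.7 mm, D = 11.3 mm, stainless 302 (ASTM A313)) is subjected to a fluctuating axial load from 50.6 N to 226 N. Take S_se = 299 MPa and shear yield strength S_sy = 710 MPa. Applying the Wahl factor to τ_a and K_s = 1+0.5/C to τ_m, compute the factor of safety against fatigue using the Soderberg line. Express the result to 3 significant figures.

1.10

C = D/d = 11.3/2.7 = 4.1852; K_W = (4C−1)/(4C−4)+0.615/C = 1.3824; K_s = 1+0.5/C = 1.1195
F_a = (F_max−F_min)/2 = 87.7 N; F_m = (F_max+F_min)/2 = 138.3 N
τ_a = K_W·8F_aD/(πd³) = 1.3824 × 128.21 = 177.24 MPa
τ_m = K_s·8F_mD/(πd³) = 1.1195 × 202.19 = 226.34 MPa
Soderberg: 1/n_f = τ_a/S_se + τ_m/S_sy = 177.24/299 + 226.34/710 = 0.59278 + 0.31879 = 0.91157
n_f = 1/0.91157 = 1.097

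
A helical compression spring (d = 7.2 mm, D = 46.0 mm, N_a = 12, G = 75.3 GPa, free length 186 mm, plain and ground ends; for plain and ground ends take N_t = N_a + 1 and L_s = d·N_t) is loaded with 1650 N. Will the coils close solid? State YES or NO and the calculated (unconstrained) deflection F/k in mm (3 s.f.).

NO, δ = 76.2 mm

k = Gd⁴/(8D³N_a) = (75.3×10³)(7.2⁴)/(8·46.0³·12) = 21.656 N/mm
N_t = 13; L_s = 7.2·13 = 93.6 mm; δ_solid = L₀ − L_s = 186 − 93.6 = 92.4 mm
δ = F/k = 1650/21.656 = 76.191 mm
δ < δ_solid → spring does not go solid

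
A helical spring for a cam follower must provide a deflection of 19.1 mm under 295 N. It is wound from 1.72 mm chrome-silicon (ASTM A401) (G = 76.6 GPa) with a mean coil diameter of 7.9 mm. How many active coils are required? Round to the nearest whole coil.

11

Required rate k = F/δ = 295/19.1 = 15.445 N/mm
N_a = Gd⁴/(8D³k) = (76.6×10³ × 1.72⁴)/(8 × 7.9³ × 15.445)
    = 670413 / 60920 = 11 → 11 coils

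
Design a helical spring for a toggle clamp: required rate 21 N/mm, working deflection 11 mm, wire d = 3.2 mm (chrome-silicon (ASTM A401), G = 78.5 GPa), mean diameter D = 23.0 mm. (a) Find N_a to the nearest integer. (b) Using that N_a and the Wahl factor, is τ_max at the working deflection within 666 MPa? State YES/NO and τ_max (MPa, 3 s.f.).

N_a = Gd⁴/(8D³k) = (78.5×10³)(3.2⁴)/(8·23.0³·21) = 4.027 → N_a = 4
Actual rate k = Gd⁴/(8D³·4) = 21.142 N/mm
Working load F = kδ = 21.142·11 = 232.56 N
C = 23.0/3.2 = 7.1875; K_W = (4C−1)/(4C−4)+0.615/C = 1.2068
τ_max = K_W·8FD/(πd³) = 1.2068·415.67 = 501.62 MPa
τ_max ≤ 666 MPa → acceptable

(a) 4 coils; (b) YES, τ_max = 502 MPa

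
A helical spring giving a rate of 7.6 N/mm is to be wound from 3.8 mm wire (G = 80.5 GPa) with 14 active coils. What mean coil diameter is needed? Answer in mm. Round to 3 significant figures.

D = (Gd⁴/(8N_a·k))^(1/3) = (80.5×10³·3.8⁴/(8·14·7.6))^(1/3)
  = (19719.6)^(1/3) = 27.0167 mm

27.0 mm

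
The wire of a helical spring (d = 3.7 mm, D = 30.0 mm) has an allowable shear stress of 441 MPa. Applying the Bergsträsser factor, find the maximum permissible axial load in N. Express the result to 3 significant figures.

C = D/d = 30.0/3.7 = 8.1081
K_B = (4C+2)/(4C−3) = 34.432/29.432 = 1.1699
τ_max = K·8FD/(πd³) → F_max = τ_allow·πd³/(8DK)
F_max = 441·π·3.7³/(8·30.0·1.1699) = 70177/280.77 = 249.94 N

250 N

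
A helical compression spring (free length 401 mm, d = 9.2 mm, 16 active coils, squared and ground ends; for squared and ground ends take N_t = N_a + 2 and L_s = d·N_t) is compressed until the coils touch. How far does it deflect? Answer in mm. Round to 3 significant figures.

235 mm

N_t = 18; L_s = 9.2·18 = 165.6 mm
δ_solid = L₀ − L_s = 401 − 165.6 = 235.4 mm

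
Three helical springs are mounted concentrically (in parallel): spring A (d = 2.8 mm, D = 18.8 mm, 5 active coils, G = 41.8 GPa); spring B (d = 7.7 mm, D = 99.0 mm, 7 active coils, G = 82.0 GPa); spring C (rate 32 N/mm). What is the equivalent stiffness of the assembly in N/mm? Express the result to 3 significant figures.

k_A = Gd⁴/(8D³N_a) = (41.8×10³)(2.8⁴)/(8·18.8³·5) = 9.6666 N/mm
k_B = Gd⁴/(8D³N_a) = (82.0×10³)(7.7⁴)/(8·99.0³·7) = 5.305 N/mm
Parallel: k_eq = 9.6666 + 5.305 + 32 = 46.972 N/mm

47.0 N/mm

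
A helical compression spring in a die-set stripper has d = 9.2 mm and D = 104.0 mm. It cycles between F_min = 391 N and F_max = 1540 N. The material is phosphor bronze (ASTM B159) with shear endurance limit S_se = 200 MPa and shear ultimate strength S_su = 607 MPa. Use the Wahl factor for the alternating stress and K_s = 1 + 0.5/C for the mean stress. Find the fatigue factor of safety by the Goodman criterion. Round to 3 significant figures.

0.600

C = D/d = 104.0/9.2 = 11.3043; K_W = (4C−1)/(4C−4)+0.615/C = 1.1272; K_s = 1+0.5/C = 1.0442
F_a = (F_max−F_min)/2 = 574.5 N; F_m = (F_max+F_min)/2 = 965.5 N
τ_a = K_W·8F_aD/(πd³) = 1.1272 × 195.39 = 220.24 MPa
τ_m = K_s·8F_mD/(πd³) = 1.0442 × 328.37 = 342.89 MPa
Goodman: 1/n_f = τ_a/S_se + τ_m/S_su = 220.24/200 + 342.89/607 = 1.10120 + 0.56490 = 1.6661
n_f = 1/1.6661 = 0.6002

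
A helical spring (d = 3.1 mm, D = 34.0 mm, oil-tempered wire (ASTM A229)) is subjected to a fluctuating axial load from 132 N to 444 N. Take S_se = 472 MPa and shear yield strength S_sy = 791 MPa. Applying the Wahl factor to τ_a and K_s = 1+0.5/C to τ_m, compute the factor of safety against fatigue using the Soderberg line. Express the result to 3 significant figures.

0.456

C = D/d = 34.0/3.1 = 10.9677; K_W = (4C−1)/(4C−4)+0.615/C = 1.1313; K_s = 1+0.5/C = 1.0456
F_a = (F_max−F_min)/2 = 156 N; F_m = (F_max+F_min)/2 = 288 N
τ_a = K_W·8F_aD/(πd³) = 1.1313 × 453.38 = 512.91 MPa
τ_m = K_s·8F_mD/(πd³) = 1.0456 × 837 = 875.16 MPa
Soderberg: 1/n_f = τ_a/S_se + τ_m/S_sy = 512.91/472 + 875.16/791 = 1.08668 + 1.10640 = 2.1931
n_f = 1/2.1931 = 0.456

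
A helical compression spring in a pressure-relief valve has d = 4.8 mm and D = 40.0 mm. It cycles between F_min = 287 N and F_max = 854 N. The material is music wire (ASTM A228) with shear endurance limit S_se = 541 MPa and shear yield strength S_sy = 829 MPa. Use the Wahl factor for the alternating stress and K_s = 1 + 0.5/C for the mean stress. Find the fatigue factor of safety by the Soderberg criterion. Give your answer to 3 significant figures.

C = D/d = 40.0/4.8 = 8.3333; K_W = (4C−1)/(4C−4)+0.615/C = 1.1761; K_s = 1+0.5/C = 1.0600
F_a = (F_max−F_min)/2 = 283.5 N; F_m = (F_max+F_min)/2 = 570.5 N
τ_a = K_W·8F_aD/(πd³) = 1.1761 × 261.11 = 307.09 MPa
τ_m = K_s·8F_mD/(πd³) = 1.0600 × 525.45 = 556.98 MPa
Soderberg: 1/n_f = τ_a/S_se + τ_m/S_sy = 307.09/541 + 556.98/829 = 0.56763 + 0.67187 = 1.2395
n_f = 1/1.2395 = 0.8068

0.807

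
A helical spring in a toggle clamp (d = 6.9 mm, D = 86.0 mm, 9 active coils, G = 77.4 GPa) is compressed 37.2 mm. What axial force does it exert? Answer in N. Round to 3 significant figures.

k = Gd⁴/(8D³N_a) = (77.4×10³)(6.9⁴)/(8·86.0³·9) = 3.831 N/mm
F = k·δ = 3.831 × 37.2 = 142.51 N

143 N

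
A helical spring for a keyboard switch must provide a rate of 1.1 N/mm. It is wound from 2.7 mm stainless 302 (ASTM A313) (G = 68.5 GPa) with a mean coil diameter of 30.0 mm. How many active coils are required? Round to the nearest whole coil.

15

N_a = Gd⁴/(8D³k) = (68.5×10³ × 2.7⁴)/(8 × 30.0³ × 1.1)
    = 3.64037e+06 / 237600 = 15.32 → 15 coils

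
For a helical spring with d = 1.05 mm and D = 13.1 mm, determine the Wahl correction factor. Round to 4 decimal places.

1.1146

C = D/d = 13.1/1.05 = 12.4762
K_W = (4C−1)/(4C−4) + 0.615/C = 48.905/45.905 + 0.0493 = 1.1146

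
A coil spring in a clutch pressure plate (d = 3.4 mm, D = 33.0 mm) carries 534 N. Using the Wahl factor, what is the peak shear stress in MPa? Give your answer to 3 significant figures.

Spring index C = D/d = 33.0/3.4 = 9.7059
K_W = (4C−1)/(4C−4) + 0.615/C = 37.824/34.824 + 0.0634 = 1.1495
τ₀ = 8FD/(πd³) = 8·534·33.0/(π·3.4³) = 140976/123.48 = 1141.7 MPa
τ_max = K·τ₀ = 1.1495 × 1141.7 = 1312.4 MPa

1310 MPa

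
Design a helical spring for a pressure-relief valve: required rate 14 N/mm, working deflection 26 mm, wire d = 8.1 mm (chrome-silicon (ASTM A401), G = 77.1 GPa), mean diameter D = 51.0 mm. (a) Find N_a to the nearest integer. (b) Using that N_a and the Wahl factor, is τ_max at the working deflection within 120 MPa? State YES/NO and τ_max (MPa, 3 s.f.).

N_a = Gd⁴/(8D³k) = (77.1×10³)(8.1⁴)/(8·51.0³·14) = 22.34 → N_a = 22
Actual rate k = Gd⁴/(8D³·22) = 14.216 N/mm
Working load F = kδ = 14.216·26 = 369.61 N
C = 51.0/8.1 = 6.2963; K_W = (4C−1)/(4C−4)+0.615/C = 1.2393
τ_max = K_W·8FD/(πd³) = 1.2393·90.323 = 111.94 MPa
τ_max ≤ 120 MPa → acceptable

(a) 22 coils; (b) YES, τ_max = 112 MPa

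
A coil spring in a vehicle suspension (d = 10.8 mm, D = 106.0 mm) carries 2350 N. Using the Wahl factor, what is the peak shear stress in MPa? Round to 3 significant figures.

578 MPa

Spring index C = D/d = 106.0/10.8 = 9.8148
K_W = (4C−1)/(4C−4) + 0.615/C = 38.259/35.259 + 0.0627 = 1.1477
τ₀ = 8FD/(πd³) = 8·2350·106.0/(π·10.8³) = 1.9928e+06/3957.5 = 503.55 MPa
τ_max = K·τ₀ = 1.1477 × 503.55 = 577.95 MPa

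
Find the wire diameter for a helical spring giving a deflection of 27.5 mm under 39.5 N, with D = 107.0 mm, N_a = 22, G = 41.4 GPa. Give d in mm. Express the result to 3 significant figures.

9.30 mm

Required rate k = F/δ = 39.5/27.5 = 1.4364 N/mm
d = (8D³N_a·k / G)^(1/4) = (8·107.0³·22·1.4364 / (41.4×10³))^0.25
  = (7480.5)^0.25 = 9.3000 mm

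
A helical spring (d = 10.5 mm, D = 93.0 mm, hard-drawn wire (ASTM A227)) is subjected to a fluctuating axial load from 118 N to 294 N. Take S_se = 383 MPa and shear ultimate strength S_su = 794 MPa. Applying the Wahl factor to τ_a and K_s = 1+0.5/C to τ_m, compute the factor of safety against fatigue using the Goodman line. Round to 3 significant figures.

9.02

C = D/d = 93.0/10.5 = 8.8571; K_W = (4C−1)/(4C−4)+0.615/C = 1.1649; K_s = 1+0.5/C = 1.0565
F_a = (F_max−F_min)/2 = 88 N; F_m = (F_max+F_min)/2 = 206 N
τ_a = K_W·8F_aD/(πd³) = 1.1649 × 18.003 = 20.971 MPa
τ_m = K_s·8F_mD/(πd³) = 1.0565 × 42.143 = 44.522 MPa
Goodman: 1/n_f = τ_a/S_se + τ_m/S_su = 20.971/383 + 44.522/794 = 0.05476 + 0.05607 = 0.11083
n_f = 1/0.11083 = 9.023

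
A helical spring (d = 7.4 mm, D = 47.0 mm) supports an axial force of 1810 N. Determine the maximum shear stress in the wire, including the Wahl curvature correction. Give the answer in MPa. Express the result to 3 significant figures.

Spring index C = D/d = 47.0/7.4 = 6.3514
K_W = (4C−1)/(4C−4) + 0.615/C = 24.405/21.405 + 0.0968 = 1.2370
τ₀ = 8FD/(πd³) = 8·1810·47.0/(π·7.4³) = 680560/1273 = 534.59 MPa
τ_max = K·τ₀ = 1.2370 × 534.59 = 661.28 MPa

661 MPa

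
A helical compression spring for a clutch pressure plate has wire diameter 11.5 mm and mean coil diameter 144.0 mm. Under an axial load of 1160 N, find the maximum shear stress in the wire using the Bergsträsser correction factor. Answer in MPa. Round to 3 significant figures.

309 MPa

Spring index C = D/d = 144.0/11.5 = 12.5217
K_B = (4C+2)/(4C−3) = 52.087/47.087 = 1.1062
τ₀ = 8FD/(πd³) = 8·1160·144.0/(π·11.5³) = 1.33632e+06/4778 = 279.68 MPa
τ_max = K·τ₀ = 1.1062 × 279.68 = 309.38 MPa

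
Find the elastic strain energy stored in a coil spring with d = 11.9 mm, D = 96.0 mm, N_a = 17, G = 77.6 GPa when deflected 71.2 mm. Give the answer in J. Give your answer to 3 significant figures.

k = Gd⁴/(8D³N_a) = (77.6×10³)(11.9⁴)/(8·96.0³·17) = 12.933 N/mm
U = ½kδ² = 0.5 × 12.933 × 71.2² = 32781 N·mm = 32.781 J

32.8 J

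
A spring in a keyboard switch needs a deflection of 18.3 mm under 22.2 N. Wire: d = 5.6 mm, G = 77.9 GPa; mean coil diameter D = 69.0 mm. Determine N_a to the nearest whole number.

24

Required rate k = F/δ = 22.2/18.3 = 1.2131 N/mm
N_a = Gd⁴/(8D³k) = (77.9×10³ × 5.6⁴)/(8 × 69.0³ × 1.2131)
    = 7.66107e+07 / 3.18815e+06 = 24.03 → 24 coils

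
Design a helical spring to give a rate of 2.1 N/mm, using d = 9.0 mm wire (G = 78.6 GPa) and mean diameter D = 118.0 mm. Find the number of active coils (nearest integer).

N_a = Gd⁴/(8D³k) = (78.6×10³ × 9.0⁴)/(8 × 118.0³ × 2.1)
    = 5.15695e+08 / 2.76029e+07 = 18.68 → 19 coils

19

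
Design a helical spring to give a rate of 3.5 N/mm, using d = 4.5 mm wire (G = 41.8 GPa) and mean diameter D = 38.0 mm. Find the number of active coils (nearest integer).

N_a = Gd⁴/(8D³k) = (41.8×10³ × 4.5⁴)/(8 × 38.0³ × 3.5)
    = 1.71406e+07 / 1.53642e+06 = 11.16 → 11 coils

11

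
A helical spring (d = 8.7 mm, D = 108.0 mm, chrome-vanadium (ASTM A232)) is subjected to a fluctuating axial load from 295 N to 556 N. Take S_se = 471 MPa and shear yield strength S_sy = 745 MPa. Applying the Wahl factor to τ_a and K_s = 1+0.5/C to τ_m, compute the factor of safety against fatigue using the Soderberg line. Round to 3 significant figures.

2.65

C = D/d = 108.0/8.7 = 12.4138; K_W = (4C−1)/(4C−4)+0.615/C = 1.1153; K_s = 1+0.5/C = 1.0403
F_a = (F_max−F_min)/2 = 130.5 N; F_m = (F_max+F_min)/2 = 425.5 N
τ_a = K_W·8F_aD/(πd³) = 1.1153 × 54.503 = 60.784 MPa
τ_m = K_s·8F_mD/(πd³) = 1.0403 × 177.71 = 184.87 MPa
Soderberg: 1/n_f = τ_a/S_se + τ_m/S_sy = 60.784/471 + 184.87/745 = 0.12905 + 0.24814 = 0.37719
n_f = 1/0.37719 = 2.651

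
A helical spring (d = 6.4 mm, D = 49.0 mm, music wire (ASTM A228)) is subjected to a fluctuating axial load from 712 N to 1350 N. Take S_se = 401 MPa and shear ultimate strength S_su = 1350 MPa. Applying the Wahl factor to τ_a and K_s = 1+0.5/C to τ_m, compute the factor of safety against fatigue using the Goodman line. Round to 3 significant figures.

C = D/d = 49.0/6.4 = 7.6562; K_W = (4C−1)/(4C−4)+0.615/C = 1.1930; K_s = 1+0.5/C = 1.0653
F_a = (F_max−F_min)/2 = 319 N; F_m = (F_max+F_min)/2 = 1031 N
τ_a = K_W·8F_aD/(πd³) = 1.1930 × 151.84 = 181.15 MPa
τ_m = K_s·8F_mD/(πd³) = 1.0653 × 490.74 = 522.79 MPa
Goodman: 1/n_f = τ_a/S_se + τ_m/S_su = 181.15/401 + 522.79/1350 = 0.45174 + 0.38725 = 0.83899
n_f = 1/0.83899 = 1.192

1.19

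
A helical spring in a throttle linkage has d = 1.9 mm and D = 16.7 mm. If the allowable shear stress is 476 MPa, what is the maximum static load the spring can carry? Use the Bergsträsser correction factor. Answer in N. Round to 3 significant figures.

66.4 N

C = D/d = 16.7/1.9 = 8.7895
K_B = (4C+2)/(4C−3) = 37.158/32.158 = 1.1555
τ_max = K·8FD/(πd³) → F_max = τ_allow·πd³/(8DK)
F_max = 476·π·1.9³/(8·16.7·1.1555) = 10257/154.37 = 66.443 N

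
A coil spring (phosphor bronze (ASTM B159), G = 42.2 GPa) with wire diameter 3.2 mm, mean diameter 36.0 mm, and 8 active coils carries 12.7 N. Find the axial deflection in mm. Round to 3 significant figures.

8.57 mm

k = Gd⁴/(8D³N_a) = (42.2×10³)(3.2⁴)/(8·36.0³·8) = 1.4819 N/mm
δ = F/k = 12.7 / 1.4819 = 8.57 mm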